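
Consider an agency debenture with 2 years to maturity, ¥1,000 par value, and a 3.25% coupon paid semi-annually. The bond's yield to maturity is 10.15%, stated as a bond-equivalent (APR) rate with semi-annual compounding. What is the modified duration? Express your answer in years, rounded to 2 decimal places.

1.85 years

Periodic yield y = 0.05075. First find Macaulay duration:
  t   CF        PV=CF/(1+0.05075)^t    t·PV
  1        16.25        15.4651        15.4651
  2        16.25        14.7182        29.4364
  3        16.25        14.0073        42.0220
  4     1,016.25       833.6869     3,334.7475
  Σ                    877.8775     3,421.6710
P = 877.8775; Macaulay duration = 3,421.6710 / 877.8775 = 3.89766 half-year periods = 1.94883 years.
Modified duration = D_Mac / (1 + y) = 1.94883 / 1.05075 = 1.85471 years.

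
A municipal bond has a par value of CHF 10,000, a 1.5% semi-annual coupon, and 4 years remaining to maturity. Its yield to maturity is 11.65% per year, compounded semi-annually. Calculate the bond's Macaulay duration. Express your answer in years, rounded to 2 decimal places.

Periodic yield y = 0.05825. Discount each cash flow and weight by its period:
  t   CF        PV=CF/(1+0.05825)^t    t·PV
  1        75.00        70.8717        70.8717
  2        75.00        66.9707       133.9414
  3        75.00        63.2844       189.8531
  4        75.00        59.8010       239.2038
  5        75.00        56.5093       282.5465
  6        75.00        53.3988       320.3929
  7        75.00        50.4595       353.2168
  8    10,075.00     6,405.2906    51,242.3248
  Σ                  6,826.5860    52,832.3509
Price P = Σ PV = 6,826.5860.
Macaulay duration = Σ(t·PV) / P = 52,832.3509 / 6,826.5860 = 7.73921 half-year periods.
In years: 7.73921 / 2 = 3.86960 years.

3.87 years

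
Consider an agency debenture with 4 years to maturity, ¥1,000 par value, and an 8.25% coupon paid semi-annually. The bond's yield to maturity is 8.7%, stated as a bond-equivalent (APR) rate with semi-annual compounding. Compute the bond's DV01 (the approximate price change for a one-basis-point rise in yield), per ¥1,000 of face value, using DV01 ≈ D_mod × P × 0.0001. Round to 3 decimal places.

¥0.329

Periodic yield y = 0.0435.
  t   CF        PV=CF/(1+0.0435)^t    t·PV
  1        41.25        39.5304        39.5304
  2        41.25        37.8825        75.7651
  3        41.25        36.3033       108.9100
  4        41.25        34.7900       139.1599
  5        41.25        33.3397       166.6985
  6        41.25        31.9499       191.6993
  7        41.25        30.6180       214.3260
  8     1,041.25       740.6540     5,925.2322
  Σ                    985.0679     6,861.3214
P = 985.0679; D_Mac = 6.96533 half-year periods = 3.48266 yrs; D_mod = 3.33748 yrs.
DV01 ≈ 3.33748 × 985.0679 × 0.0001 = 0.328765.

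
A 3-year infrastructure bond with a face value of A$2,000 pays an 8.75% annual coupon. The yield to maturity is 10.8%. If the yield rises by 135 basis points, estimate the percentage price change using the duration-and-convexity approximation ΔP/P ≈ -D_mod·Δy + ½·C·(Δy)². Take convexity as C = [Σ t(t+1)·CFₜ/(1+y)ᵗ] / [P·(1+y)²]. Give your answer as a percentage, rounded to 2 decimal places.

With y = 0.108:
  t   CF        PV=CF/(1+0.108)^t    t·PV        t(t+1)·PV
  1       175.00       157.9422       157.9422         315.8845
  2       175.00       142.5471       285.0943         855.2829
  3     2,175.00     1,598.9688     4,796.9063      19,187.6252
  Σ                  1,899.4581     5,239.9428      20,358.7925
P = 1,899.4581; D_Mac = 2.75865 yrs; D_mod = 2.48976 yrs; C = 8.73057.
Duration effect: -2.48976 × (+0.0135) = -0.033612
Convexity effect: 0.5 × 8.73057 × (0.0135)² = +0.0007956
ΔP/P ≈ -0.033612 + 0.0007956 = -0.032816 = -3.2816%.

-3.28%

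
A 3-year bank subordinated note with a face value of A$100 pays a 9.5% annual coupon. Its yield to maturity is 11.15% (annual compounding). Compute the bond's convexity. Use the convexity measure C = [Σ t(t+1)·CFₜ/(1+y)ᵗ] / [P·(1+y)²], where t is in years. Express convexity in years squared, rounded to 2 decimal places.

8.60

With y = 0.1115:
  t   CF        PV=CF/(1+0.1115)^t    t·PV        t(t+1)·PV
  1         9.50         8.5470         8.5470          17.0940
  2         9.50         7.6896        15.3792          46.1377
  3       109.50        79.7417       239.2252         956.9009
  Σ                     95.9784       263.1515       1,020.1326
P = 95.9784.
Convexity = Σ t(t+1)·PV / [P·(1+y)²] = 1,020.1326 / (95.9784 × 1.235432) = 8.60329.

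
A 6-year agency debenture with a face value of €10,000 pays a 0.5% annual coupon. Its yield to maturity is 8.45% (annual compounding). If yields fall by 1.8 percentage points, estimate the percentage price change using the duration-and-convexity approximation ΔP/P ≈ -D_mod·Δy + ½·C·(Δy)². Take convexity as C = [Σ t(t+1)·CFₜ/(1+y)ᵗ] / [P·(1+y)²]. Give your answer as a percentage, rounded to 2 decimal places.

+10.36%

With y = 0.0845:
  t   CF        PV=CF/(1+0.0845)^t    t·PV        t(t+1)·PV
  1        50.00        46.1042        46.1042          92.2084
  2        50.00        42.5119        85.0239         255.0716
  3        50.00        39.1996       117.5987         470.3949
  4        50.00        36.1453       144.5812         722.9059
  5        50.00        33.3290       166.6450         999.8699
  6    10,050.00     6,177.1582    37,062.9492     259,440.6442
  Σ                  6,374.4482    37,622.9021     261,981.0949
P = 6,374.4482; D_Mac = 5.90214 yrs; D_mod = 5.44227 yrs; C = 34.94365.
Duration effect: -5.44227 × (-0.018) = +0.097961
Convexity effect: 0.5 × 34.94365 × (-0.018)² = +0.0056609
ΔP/P ≈ +0.097961 + 0.0056609 = +0.103622 = +10.3622%.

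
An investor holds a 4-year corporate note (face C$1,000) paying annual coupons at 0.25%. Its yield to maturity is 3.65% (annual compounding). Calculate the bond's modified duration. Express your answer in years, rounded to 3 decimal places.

3.844 years

Periodic yield y = 0.0365. First find Macaulay duration:
  t   CF        PV=CF/(1+0.0365)^t    t·PV
  1         2.50         2.4120         2.4120
  2         2.50         2.3270         4.6541
  3         2.50         2.2451         6.7352
  4     1,002.50       868.5747     3,474.2986
  Σ                    875.5587     3,488.0999
P = 875.5587; Macaulay duration = 3,488.0999 / 875.5587 = 3.98386 years.
Modified duration = D_Mac / (1 + y) = 3.98386 / 1.0365 = 3.84357 years.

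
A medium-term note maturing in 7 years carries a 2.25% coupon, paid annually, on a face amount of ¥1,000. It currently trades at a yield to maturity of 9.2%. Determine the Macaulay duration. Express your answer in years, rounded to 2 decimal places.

Periodic yield y = 0.092. Discount each cash flow and weight by its year:
  t   CF        PV=CF/(1+0.092)^t    t·PV
  1        22.50        20.6044        20.6044
  2        22.50        18.8685        37.7370
  3        22.50        17.2788        51.8365
  4        22.50        15.8231        63.2925
  5        22.50        14.4900        72.4502
  6        22.50        13.2693        79.6156
  7     1,022.50       552.2107     3,865.4752
  Σ                    652.5449     4,191.0112
Price P = Σ PV = 652.5449.
Macaulay duration = Σ(t·PV) / P = 4,191.0112 / 652.5449 = 6.42256 years.

6.42 years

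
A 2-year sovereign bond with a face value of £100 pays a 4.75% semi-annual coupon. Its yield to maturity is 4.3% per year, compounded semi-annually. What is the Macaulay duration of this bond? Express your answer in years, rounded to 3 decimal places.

Periodic yield y = 0.0215. Discount each cash flow and weight by its period:
  t   CF        PV=CF/(1+0.0215)^t    t·PV
  1        2.375         2.3250         2.3250
  2        2.375         2.2761         4.5522
  3        2.375         2.2282         6.6845
  4      102.375        94.0244       376.0975
  Σ                    100.8536       389.6592
Price P = Σ PV = 100.8536.
Macaulay duration = Σ(t·PV) / P = 389.6592 / 100.8536 = 3.86361 half-year periods.
In years: 3.86361 / 2 = 1.93181 years.

1.932 years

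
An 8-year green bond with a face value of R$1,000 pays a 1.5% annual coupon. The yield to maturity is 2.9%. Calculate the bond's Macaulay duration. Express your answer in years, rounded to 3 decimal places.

7.572 years

Periodic yield y = 0.029. Discount each cash flow and weight by its year:
  t   CF        PV=CF/(1+0.029)^t    t·PV
  1        15.00        14.5773        14.5773
  2        15.00        14.1664        28.3329
  3        15.00        13.7672        41.3016
  4        15.00        13.3792        53.5168
  5        15.00        13.0021        65.0106
  6        15.00        12.6357        75.8141
  7        15.00        12.2796        85.9571
  8     1,015.00       807.5010     6,460.0076
  Σ                    901.3084     6,824.5179
Price P = Σ PV = 901.3084.
Macaulay duration = Σ(t·PV) / P = 6,824.5179 / 901.3084 = 7.57179 years.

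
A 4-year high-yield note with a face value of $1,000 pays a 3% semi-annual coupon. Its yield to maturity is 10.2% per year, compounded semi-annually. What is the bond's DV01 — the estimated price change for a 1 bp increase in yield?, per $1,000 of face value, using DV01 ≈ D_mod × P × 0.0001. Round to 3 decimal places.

Periodic yield y = 0.051.
  t   CF        PV=CF/(1+0.051)^t    t·PV
  1        15.00        14.2721        14.2721
  2        15.00        13.5796        27.1591
  3        15.00        12.9206        38.7618
  4        15.00        12.2936        49.1745
  5        15.00        11.6971        58.4854
  6        15.00        11.1295        66.7769
  7        15.00        10.5894        74.1260
  8     1,015.00       681.7801     5,454.2407
  Σ                    768.2620     5,782.9966
P = 768.2620; D_Mac = 7.52738 half-year periods = 3.76369 yrs; D_mod = 3.58105 yrs.
DV01 ≈ 3.58105 × 768.2620 × 0.0001 = 0.275119.

$0.275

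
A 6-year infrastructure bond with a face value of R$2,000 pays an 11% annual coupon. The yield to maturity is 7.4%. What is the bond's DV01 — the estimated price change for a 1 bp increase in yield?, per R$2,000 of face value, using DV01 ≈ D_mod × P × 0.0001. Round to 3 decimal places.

Periodic yield y = 0.074.
  t   CF        PV=CF/(1+0.074)^t    t·PV
  1       220.00       204.8417       204.8417
  2       220.00       190.7279       381.4557
  3       220.00       177.5865       532.7594
  4       220.00       165.3505       661.4021
  5       220.00       153.9577       769.7883
  6     2,220.00     1,446.5295     8,679.1768
  Σ                  2,338.9937    11,229.4239
P = 2,338.9937; D_Mac = 4.80096 yrs; D_mod = 4.47017 yrs.
DV01 ≈ 4.47017 × 2,338.9937 × 0.0001 = 1.045570.

R$1.046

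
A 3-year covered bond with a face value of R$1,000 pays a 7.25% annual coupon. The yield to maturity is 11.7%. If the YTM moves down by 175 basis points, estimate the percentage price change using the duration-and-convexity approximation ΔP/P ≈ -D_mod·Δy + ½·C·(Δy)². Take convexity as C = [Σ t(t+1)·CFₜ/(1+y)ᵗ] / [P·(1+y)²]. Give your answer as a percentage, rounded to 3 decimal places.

With y = 0.117:
  t   CF        PV=CF/(1+0.117)^t    t·PV        t(t+1)·PV
  1        72.50        64.9060        64.9060         129.8120
  2        72.50        58.1074       116.2149         348.6446
  3     1,072.50       769.5517     2,308.6550       9,234.6200
  Σ                    892.5651     2,489.7758       9,713.0765
P = 892.5651; D_Mac = 2.78946 yrs; D_mod = 2.49728 yrs; C = 8.72189.
Duration effect: -2.49728 × (-0.0175) = +0.043702
Convexity effect: 0.5 × 8.72189 × (-0.0175)² = +0.0013355
ΔP/P ≈ +0.043702 + 0.0013355 = +0.045038 = +4.5038%.

+4.504%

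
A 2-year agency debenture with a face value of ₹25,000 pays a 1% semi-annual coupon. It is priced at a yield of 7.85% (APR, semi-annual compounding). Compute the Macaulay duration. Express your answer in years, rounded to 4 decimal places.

1.9839 years

Periodic yield y = 0.03925. Discount each cash flow and weight by its period:
  t   CF        PV=CF/(1+0.03925)^t    t·PV
  1       125.00       120.2790       120.2790
  2       125.00       115.7364       231.4728
  3       125.00       111.3653       334.0959
  4    25,125.00    21,539.0199    86,156.0796
  Σ                 21,886.4007    86,841.9274
Price P = Σ PV = 21,886.4007.
Macaulay duration = Σ(t·PV) / P = 86,841.9274 / 21,886.4007 = 3.96785 half-year periods.
In years: 3.96785 / 2 = 1.98392 years.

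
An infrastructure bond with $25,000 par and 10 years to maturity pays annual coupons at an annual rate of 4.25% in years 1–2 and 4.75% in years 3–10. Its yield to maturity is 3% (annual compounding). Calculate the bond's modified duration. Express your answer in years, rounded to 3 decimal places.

Periodic yield y = 0.03. First find Macaulay duration:
  t   CF        PV=CF/(1+0.03)^t    t·PV
  1     1,062.50     1,031.5534     1,031.5534
  2     1,062.50     1,001.5082     2,003.0163
  3     1,187.50     1,086.7307     3,260.1922
  4     1,187.50     1,055.0784     4,220.3135
  5     1,187.50     1,024.3479     5,121.7397
  6     1,187.50       994.5126     5,967.0753
  7     1,187.50       965.5462     6,758.8232
  8     1,187.50       937.4235     7,499.3877
  9     1,187.50       910.1199     8,191.0788
  10   26,187.50    19,485.9594   194,859.5940
  Σ                 28,492.7800   238,912.7740
P = 28,492.7800; Macaulay duration = 238,912.7740 / 28,492.7800 = 8.38503 years.
Modified duration = D_Mac / (1 + y) = 8.38503 / 1.03 = 8.14080 years.

8.141 years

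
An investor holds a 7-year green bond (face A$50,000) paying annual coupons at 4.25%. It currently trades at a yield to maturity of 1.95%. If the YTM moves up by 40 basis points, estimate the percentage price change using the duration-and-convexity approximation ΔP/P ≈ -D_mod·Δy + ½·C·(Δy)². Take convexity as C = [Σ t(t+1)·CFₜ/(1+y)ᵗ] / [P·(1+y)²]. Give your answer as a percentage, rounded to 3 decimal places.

-2.420%

With y = 0.0195:
  t   CF        PV=CF/(1+0.0195)^t    t·PV        t(t+1)·PV
  1     2,125.00     2,084.3551     2,084.3551       4,168.7102
  2     2,125.00     2,044.4876     4,088.9751      12,266.9254
  3     2,125.00     2,005.3826     6,016.1478      24,064.5913
  4     2,125.00     1,967.0256     7,868.1024      39,340.5122
  5     2,125.00     1,929.4023     9,647.0113      57,882.0679
  6     2,125.00     1,892.4985    11,354.9913      79,484.9388
  7    52,125.00    45,533.9637   318,737.7460   2,549,901.9683
  Σ                 57,457.1154   359,797.3291   2,767,109.7141
P = 57,457.1154; D_Mac = 6.26202 yrs; D_mod = 6.14224 yrs; C = 46.33489.
Duration effect: -6.14224 × (+0.004) = -0.024569
Convexity effect: 0.5 × 46.33489 × (0.004)² = +0.0003707
ΔP/P ≈ -0.024569 + 0.0003707 = -0.024198 = -2.4198%.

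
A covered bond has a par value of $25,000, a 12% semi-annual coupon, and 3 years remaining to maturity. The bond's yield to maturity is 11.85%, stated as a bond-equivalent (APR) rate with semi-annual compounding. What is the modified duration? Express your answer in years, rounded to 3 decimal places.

2.461 years

Periodic yield y = 0.05925. First find Macaulay duration:
  t   CF        PV=CF/(1+0.05925)^t    t·PV
  1     1,500.00     1,416.0963     1,416.0963
  2     1,500.00     1,336.8858     2,673.7716
  3     1,500.00     1,262.1060     3,786.3181
  4     1,500.00     1,191.5091     4,766.0365
  5     1,500.00     1,124.8611     5,624.3055
  6    26,500.00    18,760.9592   112,565.7549
  Σ                 25,092.4175   130,832.2828
P = 25,092.4175; Macaulay duration = 130,832.2828 / 25,092.4175 = 5.21402 half-year periods = 2.60701 years.
Modified duration = D_Mac / (1 + y) = 2.60701 / 1.05925 = 2.46118 years.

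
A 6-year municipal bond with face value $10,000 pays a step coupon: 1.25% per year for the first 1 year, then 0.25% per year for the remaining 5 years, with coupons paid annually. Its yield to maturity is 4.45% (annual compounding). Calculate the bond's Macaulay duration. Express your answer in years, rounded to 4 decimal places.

Periodic yield y = 0.0445. Discount each cash flow and weight by its year:
  t   CF        PV=CF/(1+0.0445)^t    t·PV
  1       125.00       119.6745       119.6745
  2        25.00        22.9152        45.8303
  3        25.00        21.9389        65.8167
  4        25.00        21.0042        84.0168
  5        25.00        20.1093       100.5467
  6    10,025.00     7,720.2918    46,321.7508
  Σ                  7,925.9339    46,737.6358
Price P = Σ PV = 7,925.9339.
Macaulay duration = Σ(t·PV) / P = 46,737.6358 / 7,925.9339 = 5.89680 years.

5.8968 years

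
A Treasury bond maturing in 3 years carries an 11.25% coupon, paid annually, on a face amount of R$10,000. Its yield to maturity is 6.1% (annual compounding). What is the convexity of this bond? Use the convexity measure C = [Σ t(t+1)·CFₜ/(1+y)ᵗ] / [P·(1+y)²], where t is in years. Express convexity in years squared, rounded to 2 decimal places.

9.36

With y = 0.061:
  t   CF        PV=CF/(1+0.061)^t    t·PV        t(t+1)·PV
  1     1,125.00     1,060.3205     1,060.3205       2,120.6409
  2     1,125.00       999.3595     1,998.7190       5,996.1571
  3    11,125.00     9,314.3782    27,943.1346     111,772.5384
  Σ                 11,374.0582    31,002.1741     119,889.3364
P = 11,374.0582.
Convexity = Σ t(t+1)·PV / [P·(1+y)²] = 119,889.3364 / (11,374.0582 × 1.125721) = 9.36342.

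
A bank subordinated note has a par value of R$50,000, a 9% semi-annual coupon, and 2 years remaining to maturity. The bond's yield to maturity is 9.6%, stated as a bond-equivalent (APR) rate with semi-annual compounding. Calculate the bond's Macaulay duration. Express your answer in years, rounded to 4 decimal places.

Periodic yield y = 0.048. Discount each cash flow and weight by its period:
  t   CF        PV=CF/(1+0.048)^t    t·PV
  1     2,250.00     2,146.9466     2,146.9466
  2     2,250.00     2,048.6131     4,097.2263
  3     2,250.00     1,954.7835     5,864.3506
  4    52,250.00    43,315.2838   173,261.1352
  Σ                 49,465.6270   185,369.6586
Price P = Σ PV = 49,465.6270.
Macaulay duration = Σ(t·PV) / P = 185,369.6586 / 49,465.6270 = 3.74744 half-year periods.
In years: 3.74744 / 2 = 1.87372 years.

1.8737 years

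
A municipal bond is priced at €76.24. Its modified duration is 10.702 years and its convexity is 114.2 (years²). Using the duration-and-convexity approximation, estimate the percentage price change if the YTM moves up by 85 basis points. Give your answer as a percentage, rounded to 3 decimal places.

-8.684%

Duration effect: -D_mod·Δy = -10.702 × (+0.0085) = -0.090967
Convexity effect: ½·C·(Δy)² = 0.5 × 114.2 × (0.0085)² = +0.004125475
ΔP/P ≈ -0.090967 + 0.004125475 = -0.086841525
= -8.6841525%.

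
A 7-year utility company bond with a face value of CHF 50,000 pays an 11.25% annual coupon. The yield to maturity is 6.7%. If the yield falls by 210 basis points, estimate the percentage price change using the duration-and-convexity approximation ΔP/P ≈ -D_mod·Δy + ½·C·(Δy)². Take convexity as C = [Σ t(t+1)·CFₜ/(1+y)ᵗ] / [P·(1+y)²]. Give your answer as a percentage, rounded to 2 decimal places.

With y = 0.067:
  t   CF        PV=CF/(1+0.067)^t    t·PV        t(t+1)·PV
  1     5,625.00     5,271.7901     5,271.7901      10,543.5801
  2     5,625.00     4,940.7592     9,881.5184      29,644.5552
  3     5,625.00     4,630.5147    13,891.5441      55,566.1766
  4     5,625.00     4,339.7514    17,359.0055      86,795.0274
  5     5,625.00     4,067.2459    20,336.2295     122,017.3769
  6     5,625.00     3,811.8518    22,871.1109     160,097.7766
  7    55,625.00    35,328.0030   247,296.0207   1,978,368.1654
  Σ                 62,389.9160   336,907.2192   2,443,032.6582
P = 62,389.9160; D_Mac = 5.40003 yrs; D_mod = 5.06094 yrs; C = 34.39426.
Duration effect: -5.06094 × (-0.021) = +0.106280
Convexity effect: 0.5 × 34.39426 × (-0.021)² = +0.0075839
ΔP/P ≈ +0.106280 + 0.0075839 = +0.113864 = +11.3864%.

+11.39%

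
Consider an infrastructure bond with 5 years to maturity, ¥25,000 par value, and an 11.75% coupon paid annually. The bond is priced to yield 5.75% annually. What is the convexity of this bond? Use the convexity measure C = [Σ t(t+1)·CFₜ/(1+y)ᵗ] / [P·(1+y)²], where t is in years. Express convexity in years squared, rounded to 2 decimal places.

With y = 0.0575:
  t   CF        PV=CF/(1+0.0575)^t    t·PV        t(t+1)·PV
  1     2,937.50     2,777.7778     2,777.7778       5,555.5556
  2     2,937.50     2,626.7402     5,253.4804      15,760.4413
  3     2,937.50     2,483.9151     7,451.7453      29,806.9812
  4     2,937.50     2,348.8559     9,395.4235      46,977.1177
  5    27,937.50    21,124.4622   105,622.3108     633,733.8646
  Σ                 31,361.7511   130,500.7378     731,833.9603
P = 31,361.7511.
Convexity = Σ t(t+1)·PV / [P·(1+y)²] = 731,833.9603 / (31,361.7511 × 1.118306) = 20.86659.

20.87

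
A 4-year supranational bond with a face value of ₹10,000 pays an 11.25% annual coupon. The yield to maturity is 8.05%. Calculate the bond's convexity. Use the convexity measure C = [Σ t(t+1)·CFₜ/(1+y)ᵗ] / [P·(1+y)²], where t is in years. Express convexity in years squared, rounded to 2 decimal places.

14.08

With y = 0.0805:
  t   CF        PV=CF/(1+0.0805)^t    t·PV        t(t+1)·PV
  1     1,125.00     1,041.1846     1,041.1846       2,082.3693
  2     1,125.00       963.6137     1,927.2275       5,781.6824
  3     1,125.00       891.8221     2,675.4662      10,701.8647
  4    11,125.00     8,162.0816    32,648.3266     163,241.6329
  Σ                 11,058.7021    38,292.2049     181,807.5493
P = 11,058.7021.
Convexity = Σ t(t+1)·PV / [P·(1+y)²] = 181,807.5493 / (11,058.7021 × 1.167480) = 14.08180.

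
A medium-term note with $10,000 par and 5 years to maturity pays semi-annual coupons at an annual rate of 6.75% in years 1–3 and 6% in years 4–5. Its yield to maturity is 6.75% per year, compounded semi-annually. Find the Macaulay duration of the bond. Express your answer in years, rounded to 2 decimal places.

Periodic yield y = 0.03375. Discount each cash flow and weight by its period:
  t   CF        PV=CF/(1+0.03375)^t    t·PV
  1       337.50       326.4813       326.4813
  2       337.50       315.8223       631.6445
  3       337.50       305.5113       916.5338
  4       337.50       295.5369     1,182.1475
  5       337.50       285.8882     1,429.4408
  6       337.50       276.5544     1,659.3267
  7       300.00       237.8004     1,664.6029
  8       300.00       230.0367     1,840.2934
  9       300.00       222.5264     2,002.7376
  10   10,300.00     7,390.6392    73,906.3916
  Σ                  9,886.7969    85,559.6000
Price P = Σ PV = 9,886.7969.
Macaulay duration = Σ(t·PV) / P = 85,559.6000 / 9,886.7969 = 8.65393 half-year periods.
In years: 8.65393 / 2 = 4.32696 years.

4.33 years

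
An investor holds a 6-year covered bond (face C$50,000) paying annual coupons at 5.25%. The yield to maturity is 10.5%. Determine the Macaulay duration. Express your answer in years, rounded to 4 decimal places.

5.1886 years

Periodic yield y = 0.105. Discount each cash flow and weight by its year:
  t   CF        PV=CF/(1+0.105)^t    t·PV
  1     2,625.00     2,375.5656     2,375.5656
  2     2,625.00     2,149.8331     4,299.6663
  3     2,625.00     1,945.5503     5,836.6510
  4     2,625.00     1,760.6790     7,042.7162
  5     2,625.00     1,593.3747     7,966.8735
  6    52,625.00    28,908.0263   173,448.1576
  Σ                 38,733.0291   200,969.6302
Price P = Σ PV = 38,733.0291.
Macaulay duration = Σ(t·PV) / P = 200,969.6302 / 38,733.0291 = 5.18859 years.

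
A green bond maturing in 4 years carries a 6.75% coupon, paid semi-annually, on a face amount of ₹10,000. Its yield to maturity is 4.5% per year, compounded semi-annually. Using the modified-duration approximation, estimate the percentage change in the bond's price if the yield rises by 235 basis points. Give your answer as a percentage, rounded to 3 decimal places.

Periodic yield y = 0.0225. Modified duration first:
  t   CF        PV=CF/(1+0.0225)^t    t·PV
  1       337.50       330.0733       330.0733
  2       337.50       322.8101       645.6202
  3       337.50       315.7067       947.1202
  4       337.50       308.7596     1,235.0385
  5       337.50       301.9654     1,509.8270
  6       337.50       295.3207     1,771.9242
  7       337.50       288.8222     2,021.7553
  8    10,337.50     8,651.8502    69,214.8012
  Σ                 10,815.3083    77,676.1600
P = 10,815.3083; D_Mac = 7.18206 half-year periods = 3.59103 yrs; D_mod = 3.59103/(1+0.0225) = 3.51201 yrs.
ΔP/P ≈ -D_mod · Δy = -3.51201 × (+0.0235) = -0.082532 = -8.2532%.

-8.253%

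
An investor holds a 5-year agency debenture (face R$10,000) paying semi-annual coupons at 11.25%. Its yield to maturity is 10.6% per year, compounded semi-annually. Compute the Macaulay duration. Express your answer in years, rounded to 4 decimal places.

3.9715 years

Periodic yield y = 0.053. Discount each cash flow and weight by its period:
  t   CF        PV=CF/(1+0.053)^t    t·PV
  1       562.50       534.1880       534.1880
  2       562.50       507.3011     1,014.6022
  3       562.50       481.7674     1,445.3022
  4       562.50       457.5189     1,830.0756
  5       562.50       434.4909     2,172.4544
  6       562.50       412.6219     2,475.7315
  7       562.50       391.8537     2,742.9758
  8       562.50       372.1307     2,977.0460
  9       562.50       353.4005     3,180.6047
  10   10,562.50     6,302.0669    63,020.6691
  Σ                 10,247.3401    81,393.6496
Price P = Σ PV = 10,247.3401.
Macaulay duration = Σ(t·PV) / P = 81,393.6496 / 10,247.3401 = 7.94291 half-year periods.
In years: 7.94291 / 2 = 3.97145 years.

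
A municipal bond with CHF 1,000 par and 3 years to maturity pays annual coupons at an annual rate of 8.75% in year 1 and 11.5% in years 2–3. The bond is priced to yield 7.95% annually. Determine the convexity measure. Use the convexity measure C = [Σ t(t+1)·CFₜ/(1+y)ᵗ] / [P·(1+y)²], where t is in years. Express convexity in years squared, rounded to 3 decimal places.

9.169

With y = 0.0795:
  t   CF        PV=CF/(1+0.0795)^t    t·PV        t(t+1)·PV
  1        87.50        81.0560        81.0560         162.1121
  2       115.00        98.6853       197.3706         592.1119
  3     1,115.00       886.3534     2,659.0603      10,636.2411
  Σ                  1,066.0948     2,937.4870      11,390.4651
P = 1,066.0948.
Convexity = Σ t(t+1)·PV / [P·(1+y)²] = 11,390.4651 / (1,066.0948 × 1.165320) = 9.16854.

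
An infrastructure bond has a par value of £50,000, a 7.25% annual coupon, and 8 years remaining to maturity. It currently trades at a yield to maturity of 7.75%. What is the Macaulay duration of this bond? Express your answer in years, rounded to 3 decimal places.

Periodic yield y = 0.0775. Discount each cash flow and weight by its year:
  t   CF        PV=CF/(1+0.0775)^t    t·PV
  1     3,625.00     3,364.2691     3,364.2691
  2     3,625.00     3,122.2915     6,244.5831
  3     3,625.00     2,897.7184     8,693.1551
  4     3,625.00     2,689.2978    10,757.1912
  5     3,625.00     2,495.8680    12,479.3401
  6     3,625.00     2,316.3508    13,898.1050
  7     3,625.00     2,149.7456    15,048.2189
  8    53,625.00    29,514.0681   236,112.5445
  Σ                 48,549.6093   306,597.4070
Price P = Σ PV = 48,549.6093.
Macaulay duration = Σ(t·PV) / P = 306,597.4070 / 48,549.6093 = 6.31514 years.

6.315 years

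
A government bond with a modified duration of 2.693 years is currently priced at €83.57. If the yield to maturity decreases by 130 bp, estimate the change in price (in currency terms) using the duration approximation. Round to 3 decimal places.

Duration approximation: ΔP/P ≈ -D_mod · Δy = -2.693 × (-0.013) = +0.035009.
ΔP ≈ 83.57 × (+0.035009) = +2.92570213.

+€2.926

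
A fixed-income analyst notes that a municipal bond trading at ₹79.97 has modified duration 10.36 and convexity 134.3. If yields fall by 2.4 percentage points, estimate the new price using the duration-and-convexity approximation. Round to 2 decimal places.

Duration effect: -D_mod·Δy = -10.36 × (-0.024) = +0.248640
Convexity effect: ½·C·(Δy)² = 0.5 × 134.3 × (-0.024)² = +0.0386784
ΔP/P ≈ +0.248640 + 0.0386784 = +0.2873184
New price ≈ 79.97 × (1 + 0.2873184) = 102.946852448.

₹102.95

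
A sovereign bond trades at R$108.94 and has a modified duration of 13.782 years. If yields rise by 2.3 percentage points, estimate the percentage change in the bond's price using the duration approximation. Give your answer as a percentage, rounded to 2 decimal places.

Duration approximation: ΔP/P ≈ -D_mod · Δy = -13.782 × (+0.023) = -0.316986.
As a percentage: -31.6986%.

-31.70%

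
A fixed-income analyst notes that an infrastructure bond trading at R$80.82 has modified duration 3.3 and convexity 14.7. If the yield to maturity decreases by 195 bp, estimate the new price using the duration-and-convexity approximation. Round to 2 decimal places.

R$86.25

Duration effect: -D_mod·Δy = -3.3 × (-0.0195) = +0.064350
Convexity effect: ½·C·(Δy)² = 0.5 × 14.7 × (-0.0195)² = +0.0027948375
ΔP/P ≈ +0.064350 + 0.0027948375 = +0.0671448375
New price ≈ 80.82 × (1 + 0.0671448375) = 86.24664576675.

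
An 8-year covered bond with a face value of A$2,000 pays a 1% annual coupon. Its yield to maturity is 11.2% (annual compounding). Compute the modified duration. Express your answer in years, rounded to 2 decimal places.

Periodic yield y = 0.112. First find Macaulay duration:
  t   CF        PV=CF/(1+0.112)^t    t·PV
  1        20.00        17.9856        17.9856
  2        20.00        16.1741        32.3482
  3        20.00        14.5451        43.6352
  4        20.00        13.0801        52.3204
  5        20.00        11.7627        58.8134
  6        20.00        10.5779        63.4677
  7        20.00         9.5125        66.5878
  8     2,020.00       863.9987     6,911.9893
  Σ                    957.6367     7,247.1475
P = 957.6367; Macaulay duration = 7,247.1475 / 957.6367 = 7.56774 years.
Modified duration = D_Mac / (1 + y) = 7.56774 / 1.112 = 6.80552 years.

6.81 years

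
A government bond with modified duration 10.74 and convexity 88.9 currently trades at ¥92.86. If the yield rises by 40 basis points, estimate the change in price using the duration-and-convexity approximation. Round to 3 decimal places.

Duration effect: -D_mod·Δy = -10.74 × (+0.004) = -0.042960
Convexity effect: ½·C·(Δy)² = 0.5 × 88.9 × (0.004)² = +0.0007112
ΔP/P ≈ -0.042960 + 0.0007112 = -0.0422488
ΔP ≈ 92.86 × (-0.0422488) = -3.923223568.

-¥3.923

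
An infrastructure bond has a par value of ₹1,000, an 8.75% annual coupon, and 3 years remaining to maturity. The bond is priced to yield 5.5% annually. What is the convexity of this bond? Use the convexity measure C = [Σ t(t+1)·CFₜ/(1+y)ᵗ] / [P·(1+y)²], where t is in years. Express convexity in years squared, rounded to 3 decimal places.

With y = 0.055:
  t   CF        PV=CF/(1+0.055)^t    t·PV        t(t+1)·PV
  1        87.50        82.9384        82.9384         165.8768
  2        87.50        78.6146       157.2292         471.6875
  3     1,087.50       926.1299     2,778.3896      11,113.5583
  Σ                  1,087.6828     3,018.5571      11,751.1226
P = 1,087.6828.
Convexity = Σ t(t+1)·PV / [P·(1+y)²] = 11,751.1226 / (1,087.6828 × 1.113025) = 9.70671.

9.707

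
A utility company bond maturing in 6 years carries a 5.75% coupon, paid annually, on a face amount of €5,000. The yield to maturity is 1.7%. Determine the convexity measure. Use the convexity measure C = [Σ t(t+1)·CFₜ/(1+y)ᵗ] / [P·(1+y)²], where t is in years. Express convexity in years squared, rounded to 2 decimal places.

34.54

With y = 0.017:
  t   CF        PV=CF/(1+0.017)^t    t·PV        t(t+1)·PV
  1       287.50       282.6942       282.6942         565.3884
  2       287.50       277.9687       555.9375       1,667.8124
  3       287.50       273.3223       819.9668       3,279.8670
  4       287.50       268.7534     1,075.0138       5,375.0689
  5       287.50       264.2610     1,321.3050       7,927.8302
  6     5,287.50     4,778.8639    28,673.1834     200,712.2841
  Σ                  6,145.8635    32,728.1007     219,528.2510
P = 6,145.8635.
Convexity = Σ t(t+1)·PV / [P·(1+y)²] = 219,528.2510 / (6,145.8635 × 1.034289) = 34.53549.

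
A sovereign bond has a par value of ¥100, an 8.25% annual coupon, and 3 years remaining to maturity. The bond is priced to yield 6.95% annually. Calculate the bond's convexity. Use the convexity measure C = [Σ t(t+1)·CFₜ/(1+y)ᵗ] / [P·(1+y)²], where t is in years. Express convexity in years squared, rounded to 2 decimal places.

9.47

With y = 0.0695:
  t   CF        PV=CF/(1+0.0695)^t    t·PV        t(t+1)·PV
  1         8.25         7.7139         7.7139          15.4278
  2         8.25         7.2126        14.4252          43.2757
  3       108.25        88.4882       265.4647       1,061.8588
  Σ                    103.4147       287.6038       1,120.5623
P = 103.4147.
Convexity = Σ t(t+1)·PV / [P·(1+y)²] = 1,120.5623 / (103.4147 × 1.143830) = 9.47310.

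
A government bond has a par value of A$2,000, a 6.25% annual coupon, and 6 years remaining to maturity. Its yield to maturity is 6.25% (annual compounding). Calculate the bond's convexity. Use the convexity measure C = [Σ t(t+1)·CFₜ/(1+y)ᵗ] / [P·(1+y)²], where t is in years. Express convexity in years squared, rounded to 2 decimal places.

With y = 0.0625:
  t   CF        PV=CF/(1+0.0625)^t    t·PV        t(t+1)·PV
  1       125.00       117.6471       117.6471         235.2941
  2       125.00       110.7266       221.4533         664.3599
  3       125.00       104.2133       312.6399       1,250.5597
  4       125.00        98.0831       392.3325       1,961.6623
  5       125.00        92.3135       461.5676       2,769.4057
  6     2,125.00     1,477.0163     8,862.0981      62,034.6866
  Σ                  2,000.0000    10,367.7384      68,915.9683
P = 2,000.0000.
Convexity = Σ t(t+1)·PV / [P·(1+y)²] = 68,915.9683 / (2,000.0000 × 1.128906) = 30.52334.

30.52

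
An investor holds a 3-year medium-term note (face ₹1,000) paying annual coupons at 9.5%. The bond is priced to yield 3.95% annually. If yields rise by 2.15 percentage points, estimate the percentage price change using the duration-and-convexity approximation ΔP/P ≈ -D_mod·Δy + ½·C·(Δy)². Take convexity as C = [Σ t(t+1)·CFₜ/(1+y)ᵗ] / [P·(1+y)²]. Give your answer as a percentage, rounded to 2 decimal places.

-5.49%

With y = 0.0395:
  t   CF        PV=CF/(1+0.0395)^t    t·PV        t(t+1)·PV
  1        95.00        91.3901        91.3901         182.7802
  2        95.00        87.9174       175.8347         527.5041
  3     1,095.00       974.8564     2,924.5691      11,698.2766
  Σ                  1,154.1638     3,191.7939      12,408.5609
P = 1,154.1638; D_Mac = 2.76546 yrs; D_mod = 2.66038 yrs; C = 9.94959.
Duration effect: -2.66038 × (+0.0215) = -0.057198
Convexity effect: 0.5 × 9.94959 × (0.0215)² = +0.0022996
ΔP/P ≈ -0.057198 + 0.0022996 = -0.054898 = -5.4898%.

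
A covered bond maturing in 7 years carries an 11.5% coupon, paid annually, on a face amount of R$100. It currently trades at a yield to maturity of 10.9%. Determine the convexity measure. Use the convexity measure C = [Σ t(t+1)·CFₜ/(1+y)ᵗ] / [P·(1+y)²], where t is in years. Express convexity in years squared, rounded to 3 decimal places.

With y = 0.109:
  t   CF        PV=CF/(1+0.109)^t    t·PV        t(t+1)·PV
  1        11.50        10.3697        10.3697          20.7394
  2        11.50         9.3505        18.7010          56.1030
  3        11.50         8.4315        25.2944         101.1776
  4        11.50         7.6028        30.4111         152.0553
  5        11.50         6.8555        34.2776         205.6655
  6        11.50         6.1817        37.0903         259.6318
  7       111.50        54.0448       378.3137       3,026.5097
  Σ                    102.8365       534.4577       3,821.8823
P = 102.8365.
Convexity = Σ t(t+1)·PV / [P·(1+y)²] = 3,821.8823 / (102.8365 × 1.229881) = 30.21809.

30.218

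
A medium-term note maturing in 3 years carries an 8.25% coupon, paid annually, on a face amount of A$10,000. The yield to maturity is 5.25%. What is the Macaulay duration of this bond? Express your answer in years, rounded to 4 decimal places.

Periodic yield y = 0.0525. Discount each cash flow and weight by its year:
  t   CF        PV=CF/(1+0.0525)^t    t·PV
  1       825.00       783.8480       783.8480
  2       825.00       744.7487     1,489.4974
  3    10,825.00     9,284.5657    27,853.6970
  Σ                 10,813.1623    30,127.0423
Price P = Σ PV = 10,813.1623.
Macaulay duration = Σ(t·PV) / P = 30,127.0423 / 10,813.1623 = 2.78615 years.

2.7861 years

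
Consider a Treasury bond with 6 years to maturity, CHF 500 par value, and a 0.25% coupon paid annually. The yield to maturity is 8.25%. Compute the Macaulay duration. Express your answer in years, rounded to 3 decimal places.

5.951 years

Periodic yield y = 0.0825. Discount each cash flow and weight by its year:
  t   CF        PV=CF/(1+0.0825)^t    t·PV
  1         1.25         1.1547         1.1547
  2         1.25         1.0667         2.1335
  3         1.25         0.9854         2.9563
  4         1.25         0.9103         3.6413
  5         1.25         0.8410         4.2048
  6       501.25       311.5207     1,869.1244
  Σ                    316.4789     1,883.2150
Price P = Σ PV = 316.4789.
Macaulay duration = Σ(t·PV) / P = 1,883.2150 / 316.4789 = 5.95052 years.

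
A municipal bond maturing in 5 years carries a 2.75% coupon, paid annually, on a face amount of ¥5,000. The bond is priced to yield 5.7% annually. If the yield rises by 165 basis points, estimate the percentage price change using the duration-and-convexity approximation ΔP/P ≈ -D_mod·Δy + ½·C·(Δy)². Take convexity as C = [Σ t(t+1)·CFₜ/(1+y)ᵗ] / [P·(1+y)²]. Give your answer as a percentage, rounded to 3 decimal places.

With y = 0.057:
  t   CF        PV=CF/(1+0.057)^t    t·PV        t(t+1)·PV
  1       137.50       130.0851       130.0851         260.1703
  2       137.50       123.0701       246.1403         738.4209
  3       137.50       116.4334       349.3003       1,397.2013
  4       137.50       110.1546       440.6185       2,203.0926
  5     5,137.50     3,893.8292    19,469.1460     116,814.8762
  Σ                  4,373.5726    20,635.2903     121,413.7613
P = 4,373.5726; D_Mac = 4.71818 yrs; D_mod = 4.46374 yrs; C = 24.84744.
Duration effect: -4.46374 × (+0.0165) = -0.073652
Convexity effect: 0.5 × 24.84744 × (0.0165)² = +0.0033824
ΔP/P ≈ -0.073652 + 0.0033824 = -0.070269 = -7.0269%.

-7.027%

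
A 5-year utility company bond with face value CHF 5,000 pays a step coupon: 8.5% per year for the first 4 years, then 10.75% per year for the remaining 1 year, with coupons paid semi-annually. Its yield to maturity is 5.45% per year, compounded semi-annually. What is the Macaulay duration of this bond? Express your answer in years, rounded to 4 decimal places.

4.2410 years

Periodic yield y = 0.02725. Discount each cash flow and weight by its period:
  t   CF        PV=CF/(1+0.02725)^t    t·PV
  1       212.50       206.8630       206.8630
  2       212.50       201.3755       402.7510
  3       212.50       196.0336       588.1008
  4       212.50       190.8334       763.3335
  5       212.50       185.7711       928.8556
  6       212.50       180.8431     1,085.0588
  7       212.50       176.0459     1,232.3212
  8       212.50       171.3759     1,371.0072
  9       268.75       210.9906     1,898.9155
  10    5,268.75     4,026.6705    40,266.7050
  Σ                  5,746.8026    48,743.9115
Price P = Σ PV = 5,746.8026.
Macaulay duration = Σ(t·PV) / P = 48,743.9115 / 5,746.8026 = 8.48192 half-year periods.
In years: 8.48192 / 2 = 4.24096 years.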